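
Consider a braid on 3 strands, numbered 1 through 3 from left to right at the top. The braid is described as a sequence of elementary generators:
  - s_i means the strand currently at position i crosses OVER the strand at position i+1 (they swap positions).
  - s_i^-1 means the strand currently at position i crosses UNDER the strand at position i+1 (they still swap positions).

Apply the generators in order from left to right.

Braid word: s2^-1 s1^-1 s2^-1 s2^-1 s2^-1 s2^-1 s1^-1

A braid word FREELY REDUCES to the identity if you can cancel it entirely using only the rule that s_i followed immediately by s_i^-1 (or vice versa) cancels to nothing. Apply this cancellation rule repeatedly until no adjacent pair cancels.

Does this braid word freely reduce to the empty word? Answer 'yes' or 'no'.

Answer: no

Derivation:
Gen 1 (s2^-1): push. Stack: [s2^-1]
Gen 2 (s1^-1): push. Stack: [s2^-1 s1^-1]
Gen 3 (s2^-1): push. Stack: [s2^-1 s1^-1 s2^-1]
Gen 4 (s2^-1): push. Stack: [s2^-1 s1^-1 s2^-1 s2^-1]
Gen 5 (s2^-1): push. Stack: [s2^-1 s1^-1 s2^-1 s2^-1 s2^-1]
Gen 6 (s2^-1): push. Stack: [s2^-1 s1^-1 s2^-1 s2^-1 s2^-1 s2^-1]
Gen 7 (s1^-1): push. Stack: [s2^-1 s1^-1 s2^-1 s2^-1 s2^-1 s2^-1 s1^-1]
Reduced word: s2^-1 s1^-1 s2^-1 s2^-1 s2^-1 s2^-1 s1^-1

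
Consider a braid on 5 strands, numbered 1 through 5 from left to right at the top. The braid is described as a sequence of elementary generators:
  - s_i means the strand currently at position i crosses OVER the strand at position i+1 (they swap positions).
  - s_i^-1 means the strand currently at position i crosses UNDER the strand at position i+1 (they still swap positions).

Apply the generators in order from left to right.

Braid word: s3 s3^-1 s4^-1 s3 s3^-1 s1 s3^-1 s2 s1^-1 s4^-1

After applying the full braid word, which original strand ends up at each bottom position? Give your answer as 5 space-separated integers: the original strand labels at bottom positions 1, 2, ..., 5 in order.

Answer: 5 2 1 4 3

Derivation:
Gen 1 (s3): strand 3 crosses over strand 4. Perm now: [1 2 4 3 5]
Gen 2 (s3^-1): strand 4 crosses under strand 3. Perm now: [1 2 3 4 5]
Gen 3 (s4^-1): strand 4 crosses under strand 5. Perm now: [1 2 3 5 4]
Gen 4 (s3): strand 3 crosses over strand 5. Perm now: [1 2 5 3 4]
Gen 5 (s3^-1): strand 5 crosses under strand 3. Perm now: [1 2 3 5 4]
Gen 6 (s1): strand 1 crosses over strand 2. Perm now: [2 1 3 5 4]
Gen 7 (s3^-1): strand 3 crosses under strand 5. Perm now: [2 1 5 3 4]
Gen 8 (s2): strand 1 crosses over strand 5. Perm now: [2 5 1 3 4]
Gen 9 (s1^-1): strand 2 crosses under strand 5. Perm now: [5 2 1 3 4]
Gen 10 (s4^-1): strand 3 crosses under strand 4. Perm now: [5 2 1 4 3]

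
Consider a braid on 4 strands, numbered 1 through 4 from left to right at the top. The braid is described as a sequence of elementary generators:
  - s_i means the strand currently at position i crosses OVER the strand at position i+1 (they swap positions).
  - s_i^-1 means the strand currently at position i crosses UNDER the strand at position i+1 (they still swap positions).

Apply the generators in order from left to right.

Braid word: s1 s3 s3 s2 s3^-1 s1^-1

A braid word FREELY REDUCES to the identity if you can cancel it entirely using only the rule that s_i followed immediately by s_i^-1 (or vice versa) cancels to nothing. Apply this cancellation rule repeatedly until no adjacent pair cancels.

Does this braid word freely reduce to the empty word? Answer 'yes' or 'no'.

Gen 1 (s1): push. Stack: [s1]
Gen 2 (s3): push. Stack: [s1 s3]
Gen 3 (s3): push. Stack: [s1 s3 s3]
Gen 4 (s2): push. Stack: [s1 s3 s3 s2]
Gen 5 (s3^-1): push. Stack: [s1 s3 s3 s2 s3^-1]
Gen 6 (s1^-1): push. Stack: [s1 s3 s3 s2 s3^-1 s1^-1]
Reduced word: s1 s3 s3 s2 s3^-1 s1^-1

Answer: no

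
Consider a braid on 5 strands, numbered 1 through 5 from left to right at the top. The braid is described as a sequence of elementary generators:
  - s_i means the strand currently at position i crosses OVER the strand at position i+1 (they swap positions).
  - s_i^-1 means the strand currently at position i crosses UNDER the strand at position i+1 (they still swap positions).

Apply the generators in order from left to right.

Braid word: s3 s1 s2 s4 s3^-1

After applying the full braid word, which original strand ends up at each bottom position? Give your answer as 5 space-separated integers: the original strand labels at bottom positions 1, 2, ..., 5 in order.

Answer: 2 4 5 1 3

Derivation:
Gen 1 (s3): strand 3 crosses over strand 4. Perm now: [1 2 4 3 5]
Gen 2 (s1): strand 1 crosses over strand 2. Perm now: [2 1 4 3 5]
Gen 3 (s2): strand 1 crosses over strand 4. Perm now: [2 4 1 3 5]
Gen 4 (s4): strand 3 crosses over strand 5. Perm now: [2 4 1 5 3]
Gen 5 (s3^-1): strand 1 crosses under strand 5. Perm now: [2 4 5 1 3]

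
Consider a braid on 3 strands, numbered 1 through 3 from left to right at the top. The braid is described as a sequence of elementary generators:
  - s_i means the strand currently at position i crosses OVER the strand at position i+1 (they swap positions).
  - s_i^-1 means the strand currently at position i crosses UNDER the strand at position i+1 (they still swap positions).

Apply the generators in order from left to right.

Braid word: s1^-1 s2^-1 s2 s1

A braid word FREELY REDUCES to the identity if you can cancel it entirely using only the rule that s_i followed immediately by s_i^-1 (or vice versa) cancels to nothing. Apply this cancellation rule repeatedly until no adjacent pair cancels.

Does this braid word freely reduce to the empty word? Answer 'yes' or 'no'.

Answer: yes

Derivation:
Gen 1 (s1^-1): push. Stack: [s1^-1]
Gen 2 (s2^-1): push. Stack: [s1^-1 s2^-1]
Gen 3 (s2): cancels prior s2^-1. Stack: [s1^-1]
Gen 4 (s1): cancels prior s1^-1. Stack: []
Reduced word: (empty)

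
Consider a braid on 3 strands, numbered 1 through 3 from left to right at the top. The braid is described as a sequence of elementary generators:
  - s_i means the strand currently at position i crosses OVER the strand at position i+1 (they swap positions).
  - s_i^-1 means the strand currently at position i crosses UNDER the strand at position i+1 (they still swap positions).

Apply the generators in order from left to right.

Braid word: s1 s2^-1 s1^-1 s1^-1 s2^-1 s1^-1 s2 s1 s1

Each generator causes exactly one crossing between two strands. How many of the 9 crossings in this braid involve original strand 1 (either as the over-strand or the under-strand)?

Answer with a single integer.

Answer: 6

Derivation:
Gen 1: crossing 1x2. Involves strand 1? yes. Count so far: 1
Gen 2: crossing 1x3. Involves strand 1? yes. Count so far: 2
Gen 3: crossing 2x3. Involves strand 1? no. Count so far: 2
Gen 4: crossing 3x2. Involves strand 1? no. Count so far: 2
Gen 5: crossing 3x1. Involves strand 1? yes. Count so far: 3
Gen 6: crossing 2x1. Involves strand 1? yes. Count so far: 4
Gen 7: crossing 2x3. Involves strand 1? no. Count so far: 4
Gen 8: crossing 1x3. Involves strand 1? yes. Count so far: 5
Gen 9: crossing 3x1. Involves strand 1? yes. Count so far: 6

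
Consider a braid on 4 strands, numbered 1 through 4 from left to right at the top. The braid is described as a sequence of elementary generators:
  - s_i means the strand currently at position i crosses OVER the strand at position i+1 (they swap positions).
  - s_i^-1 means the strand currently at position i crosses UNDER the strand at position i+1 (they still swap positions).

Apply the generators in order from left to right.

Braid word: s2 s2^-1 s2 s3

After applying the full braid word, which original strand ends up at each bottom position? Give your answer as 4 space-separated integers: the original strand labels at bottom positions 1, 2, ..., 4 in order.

Gen 1 (s2): strand 2 crosses over strand 3. Perm now: [1 3 2 4]
Gen 2 (s2^-1): strand 3 crosses under strand 2. Perm now: [1 2 3 4]
Gen 3 (s2): strand 2 crosses over strand 3. Perm now: [1 3 2 4]
Gen 4 (s3): strand 2 crosses over strand 4. Perm now: [1 3 4 2]

Answer: 1 3 4 2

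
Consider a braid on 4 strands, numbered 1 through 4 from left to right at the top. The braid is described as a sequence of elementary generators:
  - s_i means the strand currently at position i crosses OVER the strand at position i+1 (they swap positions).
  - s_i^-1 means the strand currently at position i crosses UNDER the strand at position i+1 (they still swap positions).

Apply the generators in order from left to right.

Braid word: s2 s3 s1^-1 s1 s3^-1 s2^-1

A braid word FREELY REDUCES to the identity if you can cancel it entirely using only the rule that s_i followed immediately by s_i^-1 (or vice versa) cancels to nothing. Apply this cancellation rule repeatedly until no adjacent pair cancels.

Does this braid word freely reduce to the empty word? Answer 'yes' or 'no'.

Gen 1 (s2): push. Stack: [s2]
Gen 2 (s3): push. Stack: [s2 s3]
Gen 3 (s1^-1): push. Stack: [s2 s3 s1^-1]
Gen 4 (s1): cancels prior s1^-1. Stack: [s2 s3]
Gen 5 (s3^-1): cancels prior s3. Stack: [s2]
Gen 6 (s2^-1): cancels prior s2. Stack: []
Reduced word: (empty)

Answer: yes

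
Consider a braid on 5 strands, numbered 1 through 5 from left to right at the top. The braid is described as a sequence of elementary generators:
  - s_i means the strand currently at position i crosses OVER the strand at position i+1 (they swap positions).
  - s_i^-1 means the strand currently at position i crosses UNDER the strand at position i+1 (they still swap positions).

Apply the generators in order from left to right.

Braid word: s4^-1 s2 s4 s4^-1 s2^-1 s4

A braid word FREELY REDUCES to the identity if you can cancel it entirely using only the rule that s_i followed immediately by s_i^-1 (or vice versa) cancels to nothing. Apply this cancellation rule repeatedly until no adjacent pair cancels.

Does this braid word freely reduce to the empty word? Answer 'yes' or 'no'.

Answer: yes

Derivation:
Gen 1 (s4^-1): push. Stack: [s4^-1]
Gen 2 (s2): push. Stack: [s4^-1 s2]
Gen 3 (s4): push. Stack: [s4^-1 s2 s4]
Gen 4 (s4^-1): cancels prior s4. Stack: [s4^-1 s2]
Gen 5 (s2^-1): cancels prior s2. Stack: [s4^-1]
Gen 6 (s4): cancels prior s4^-1. Stack: []
Reduced word: (empty)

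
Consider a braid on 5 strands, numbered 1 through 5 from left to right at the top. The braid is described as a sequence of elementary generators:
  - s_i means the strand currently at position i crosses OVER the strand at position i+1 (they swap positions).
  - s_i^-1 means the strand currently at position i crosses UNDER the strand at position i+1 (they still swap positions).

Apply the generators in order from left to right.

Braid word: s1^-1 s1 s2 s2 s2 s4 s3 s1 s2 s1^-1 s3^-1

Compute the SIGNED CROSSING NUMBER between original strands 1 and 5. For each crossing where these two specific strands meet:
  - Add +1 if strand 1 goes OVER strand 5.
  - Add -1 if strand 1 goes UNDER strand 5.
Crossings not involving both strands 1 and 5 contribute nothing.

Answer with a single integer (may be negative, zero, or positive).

Gen 1: crossing 1x2. Both 1&5? no. Sum: 0
Gen 2: crossing 2x1. Both 1&5? no. Sum: 0
Gen 3: crossing 2x3. Both 1&5? no. Sum: 0
Gen 4: crossing 3x2. Both 1&5? no. Sum: 0
Gen 5: crossing 2x3. Both 1&5? no. Sum: 0
Gen 6: crossing 4x5. Both 1&5? no. Sum: 0
Gen 7: crossing 2x5. Both 1&5? no. Sum: 0
Gen 8: crossing 1x3. Both 1&5? no. Sum: 0
Gen 9: 1 over 5. Both 1&5? yes. Contrib: +1. Sum: 1
Gen 10: crossing 3x5. Both 1&5? no. Sum: 1
Gen 11: crossing 1x2. Both 1&5? no. Sum: 1

Answer: 1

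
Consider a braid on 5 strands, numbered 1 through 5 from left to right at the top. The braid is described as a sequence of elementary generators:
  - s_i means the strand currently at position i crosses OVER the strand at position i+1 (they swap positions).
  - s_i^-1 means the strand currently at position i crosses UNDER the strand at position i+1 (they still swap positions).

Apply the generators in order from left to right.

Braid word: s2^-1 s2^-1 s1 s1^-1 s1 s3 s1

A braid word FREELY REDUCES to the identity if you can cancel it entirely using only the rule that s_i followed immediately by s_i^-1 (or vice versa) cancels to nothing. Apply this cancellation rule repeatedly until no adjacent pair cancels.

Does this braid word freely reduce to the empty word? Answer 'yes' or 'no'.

Gen 1 (s2^-1): push. Stack: [s2^-1]
Gen 2 (s2^-1): push. Stack: [s2^-1 s2^-1]
Gen 3 (s1): push. Stack: [s2^-1 s2^-1 s1]
Gen 4 (s1^-1): cancels prior s1. Stack: [s2^-1 s2^-1]
Gen 5 (s1): push. Stack: [s2^-1 s2^-1 s1]
Gen 6 (s3): push. Stack: [s2^-1 s2^-1 s1 s3]
Gen 7 (s1): push. Stack: [s2^-1 s2^-1 s1 s3 s1]
Reduced word: s2^-1 s2^-1 s1 s3 s1

Answer: no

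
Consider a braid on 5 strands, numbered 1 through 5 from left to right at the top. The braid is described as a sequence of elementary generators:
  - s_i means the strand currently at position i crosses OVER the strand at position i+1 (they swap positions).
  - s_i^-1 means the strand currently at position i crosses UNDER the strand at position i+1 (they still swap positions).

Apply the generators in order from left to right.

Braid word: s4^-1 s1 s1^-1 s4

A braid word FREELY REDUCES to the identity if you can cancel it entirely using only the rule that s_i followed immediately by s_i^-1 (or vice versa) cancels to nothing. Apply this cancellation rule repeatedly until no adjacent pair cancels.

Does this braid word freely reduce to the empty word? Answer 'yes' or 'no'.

Gen 1 (s4^-1): push. Stack: [s4^-1]
Gen 2 (s1): push. Stack: [s4^-1 s1]
Gen 3 (s1^-1): cancels prior s1. Stack: [s4^-1]
Gen 4 (s4): cancels prior s4^-1. Stack: []
Reduced word: (empty)

Answer: yes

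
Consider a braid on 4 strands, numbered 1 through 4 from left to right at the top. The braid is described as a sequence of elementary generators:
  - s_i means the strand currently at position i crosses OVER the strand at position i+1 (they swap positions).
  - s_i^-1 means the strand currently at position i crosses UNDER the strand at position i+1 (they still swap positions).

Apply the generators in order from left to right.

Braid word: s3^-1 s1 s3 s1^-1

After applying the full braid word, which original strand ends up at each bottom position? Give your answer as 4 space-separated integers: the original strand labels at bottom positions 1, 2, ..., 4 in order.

Gen 1 (s3^-1): strand 3 crosses under strand 4. Perm now: [1 2 4 3]
Gen 2 (s1): strand 1 crosses over strand 2. Perm now: [2 1 4 3]
Gen 3 (s3): strand 4 crosses over strand 3. Perm now: [2 1 3 4]
Gen 4 (s1^-1): strand 2 crosses under strand 1. Perm now: [1 2 3 4]

Answer: 1 2 3 4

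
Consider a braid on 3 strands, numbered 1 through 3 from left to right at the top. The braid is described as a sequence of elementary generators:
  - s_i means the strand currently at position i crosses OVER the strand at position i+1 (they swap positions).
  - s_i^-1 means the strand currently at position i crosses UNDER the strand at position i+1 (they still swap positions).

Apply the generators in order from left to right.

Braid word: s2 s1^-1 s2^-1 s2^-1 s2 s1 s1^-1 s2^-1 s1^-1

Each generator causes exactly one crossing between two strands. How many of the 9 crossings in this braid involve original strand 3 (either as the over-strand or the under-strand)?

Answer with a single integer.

Answer: 5

Derivation:
Gen 1: crossing 2x3. Involves strand 3? yes. Count so far: 1
Gen 2: crossing 1x3. Involves strand 3? yes. Count so far: 2
Gen 3: crossing 1x2. Involves strand 3? no. Count so far: 2
Gen 4: crossing 2x1. Involves strand 3? no. Count so far: 2
Gen 5: crossing 1x2. Involves strand 3? no. Count so far: 2
Gen 6: crossing 3x2. Involves strand 3? yes. Count so far: 3
Gen 7: crossing 2x3. Involves strand 3? yes. Count so far: 4
Gen 8: crossing 2x1. Involves strand 3? no. Count so far: 4
Gen 9: crossing 3x1. Involves strand 3? yes. Count so far: 5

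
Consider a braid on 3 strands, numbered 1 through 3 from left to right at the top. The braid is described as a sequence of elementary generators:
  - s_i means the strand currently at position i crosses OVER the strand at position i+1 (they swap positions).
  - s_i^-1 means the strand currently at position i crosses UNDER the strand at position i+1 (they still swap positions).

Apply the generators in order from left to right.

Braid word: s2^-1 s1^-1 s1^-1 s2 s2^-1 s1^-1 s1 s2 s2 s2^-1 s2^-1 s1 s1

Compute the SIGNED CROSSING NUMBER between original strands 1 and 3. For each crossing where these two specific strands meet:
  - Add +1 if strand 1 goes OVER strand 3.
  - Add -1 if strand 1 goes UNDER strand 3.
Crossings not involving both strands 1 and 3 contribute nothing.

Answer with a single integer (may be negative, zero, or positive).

Gen 1: crossing 2x3. Both 1&3? no. Sum: 0
Gen 2: 1 under 3. Both 1&3? yes. Contrib: -1. Sum: -1
Gen 3: 3 under 1. Both 1&3? yes. Contrib: +1. Sum: 0
Gen 4: crossing 3x2. Both 1&3? no. Sum: 0
Gen 5: crossing 2x3. Both 1&3? no. Sum: 0
Gen 6: 1 under 3. Both 1&3? yes. Contrib: -1. Sum: -1
Gen 7: 3 over 1. Both 1&3? yes. Contrib: -1. Sum: -2
Gen 8: crossing 3x2. Both 1&3? no. Sum: -2
Gen 9: crossing 2x3. Both 1&3? no. Sum: -2
Gen 10: crossing 3x2. Both 1&3? no. Sum: -2
Gen 11: crossing 2x3. Both 1&3? no. Sum: -2
Gen 12: 1 over 3. Both 1&3? yes. Contrib: +1. Sum: -1
Gen 13: 3 over 1. Both 1&3? yes. Contrib: -1. Sum: -2

Answer: -2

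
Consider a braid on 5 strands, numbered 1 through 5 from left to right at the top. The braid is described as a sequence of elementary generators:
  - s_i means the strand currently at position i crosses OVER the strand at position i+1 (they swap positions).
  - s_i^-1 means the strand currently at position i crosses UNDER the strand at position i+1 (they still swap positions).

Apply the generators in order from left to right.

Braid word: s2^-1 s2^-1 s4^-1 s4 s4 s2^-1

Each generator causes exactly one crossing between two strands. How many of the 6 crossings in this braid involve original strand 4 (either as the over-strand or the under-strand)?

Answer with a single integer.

Gen 1: crossing 2x3. Involves strand 4? no. Count so far: 0
Gen 2: crossing 3x2. Involves strand 4? no. Count so far: 0
Gen 3: crossing 4x5. Involves strand 4? yes. Count so far: 1
Gen 4: crossing 5x4. Involves strand 4? yes. Count so far: 2
Gen 5: crossing 4x5. Involves strand 4? yes. Count so far: 3
Gen 6: crossing 2x3. Involves strand 4? no. Count so far: 3

Answer: 3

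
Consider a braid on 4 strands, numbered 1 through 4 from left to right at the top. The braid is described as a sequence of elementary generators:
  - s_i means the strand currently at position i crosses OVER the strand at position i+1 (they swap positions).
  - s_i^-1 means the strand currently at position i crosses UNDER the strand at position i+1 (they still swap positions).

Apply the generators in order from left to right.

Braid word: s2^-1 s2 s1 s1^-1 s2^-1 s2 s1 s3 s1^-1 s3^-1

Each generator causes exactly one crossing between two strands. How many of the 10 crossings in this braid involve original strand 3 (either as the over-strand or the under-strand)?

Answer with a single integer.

Answer: 6

Derivation:
Gen 1: crossing 2x3. Involves strand 3? yes. Count so far: 1
Gen 2: crossing 3x2. Involves strand 3? yes. Count so far: 2
Gen 3: crossing 1x2. Involves strand 3? no. Count so far: 2
Gen 4: crossing 2x1. Involves strand 3? no. Count so far: 2
Gen 5: crossing 2x3. Involves strand 3? yes. Count so far: 3
Gen 6: crossing 3x2. Involves strand 3? yes. Count so far: 4
Gen 7: crossing 1x2. Involves strand 3? no. Count so far: 4
Gen 8: crossing 3x4. Involves strand 3? yes. Count so far: 5
Gen 9: crossing 2x1. Involves strand 3? no. Count so far: 5
Gen 10: crossing 4x3. Involves strand 3? yes. Count so far: 6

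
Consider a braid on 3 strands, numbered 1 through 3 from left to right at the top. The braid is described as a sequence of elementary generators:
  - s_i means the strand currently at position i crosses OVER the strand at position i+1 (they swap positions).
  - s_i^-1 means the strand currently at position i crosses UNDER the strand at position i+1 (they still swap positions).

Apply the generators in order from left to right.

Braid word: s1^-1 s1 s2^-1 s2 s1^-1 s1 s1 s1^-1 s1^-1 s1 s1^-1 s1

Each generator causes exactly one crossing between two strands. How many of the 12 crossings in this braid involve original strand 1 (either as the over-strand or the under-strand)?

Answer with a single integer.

Answer: 10

Derivation:
Gen 1: crossing 1x2. Involves strand 1? yes. Count so far: 1
Gen 2: crossing 2x1. Involves strand 1? yes. Count so far: 2
Gen 3: crossing 2x3. Involves strand 1? no. Count so far: 2
Gen 4: crossing 3x2. Involves strand 1? no. Count so far: 2
Gen 5: crossing 1x2. Involves strand 1? yes. Count so far: 3
Gen 6: crossing 2x1. Involves strand 1? yes. Count so far: 4
Gen 7: crossing 1x2. Involves strand 1? yes. Count so far: 5
Gen 8: crossing 2x1. Involves strand 1? yes. Count so far: 6
Gen 9: crossing 1x2. Involves strand 1? yes. Count so far: 7
Gen 10: crossing 2x1. Involves strand 1? yes. Count so far: 8
Gen 11: crossing 1x2. Involves strand 1? yes. Count so far: 9
Gen 12: crossing 2x1. Involves strand 1? yes. Count so far: 10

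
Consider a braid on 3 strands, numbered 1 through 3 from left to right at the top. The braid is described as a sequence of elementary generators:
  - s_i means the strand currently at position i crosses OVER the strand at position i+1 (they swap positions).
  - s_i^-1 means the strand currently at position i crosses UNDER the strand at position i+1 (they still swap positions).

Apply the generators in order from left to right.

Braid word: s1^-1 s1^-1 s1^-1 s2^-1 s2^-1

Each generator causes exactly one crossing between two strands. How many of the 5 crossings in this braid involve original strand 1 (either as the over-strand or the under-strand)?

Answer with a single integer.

Answer: 5

Derivation:
Gen 1: crossing 1x2. Involves strand 1? yes. Count so far: 1
Gen 2: crossing 2x1. Involves strand 1? yes. Count so far: 2
Gen 3: crossing 1x2. Involves strand 1? yes. Count so far: 3
Gen 4: crossing 1x3. Involves strand 1? yes. Count so far: 4
Gen 5: crossing 3x1. Involves strand 1? yes. Count so far: 5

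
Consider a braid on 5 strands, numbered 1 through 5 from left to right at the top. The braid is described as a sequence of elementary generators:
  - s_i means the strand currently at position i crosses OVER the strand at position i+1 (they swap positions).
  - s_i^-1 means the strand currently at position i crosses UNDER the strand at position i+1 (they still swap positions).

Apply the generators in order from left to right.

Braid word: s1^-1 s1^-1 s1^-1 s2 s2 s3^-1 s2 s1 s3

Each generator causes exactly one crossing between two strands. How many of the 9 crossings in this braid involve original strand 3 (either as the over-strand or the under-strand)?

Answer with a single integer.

Gen 1: crossing 1x2. Involves strand 3? no. Count so far: 0
Gen 2: crossing 2x1. Involves strand 3? no. Count so far: 0
Gen 3: crossing 1x2. Involves strand 3? no. Count so far: 0
Gen 4: crossing 1x3. Involves strand 3? yes. Count so far: 1
Gen 5: crossing 3x1. Involves strand 3? yes. Count so far: 2
Gen 6: crossing 3x4. Involves strand 3? yes. Count so far: 3
Gen 7: crossing 1x4. Involves strand 3? no. Count so far: 3
Gen 8: crossing 2x4. Involves strand 3? no. Count so far: 3
Gen 9: crossing 1x3. Involves strand 3? yes. Count so far: 4

Answer: 4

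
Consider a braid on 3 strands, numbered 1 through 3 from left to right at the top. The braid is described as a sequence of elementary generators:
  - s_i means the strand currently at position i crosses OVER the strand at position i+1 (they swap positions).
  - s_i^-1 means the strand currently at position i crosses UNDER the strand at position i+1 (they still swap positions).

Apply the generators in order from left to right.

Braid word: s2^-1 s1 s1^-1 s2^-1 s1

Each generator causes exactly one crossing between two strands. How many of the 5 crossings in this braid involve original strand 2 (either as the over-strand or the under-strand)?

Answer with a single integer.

Gen 1: crossing 2x3. Involves strand 2? yes. Count so far: 1
Gen 2: crossing 1x3. Involves strand 2? no. Count so far: 1
Gen 3: crossing 3x1. Involves strand 2? no. Count so far: 1
Gen 4: crossing 3x2. Involves strand 2? yes. Count so far: 2
Gen 5: crossing 1x2. Involves strand 2? yes. Count so far: 3

Answer: 3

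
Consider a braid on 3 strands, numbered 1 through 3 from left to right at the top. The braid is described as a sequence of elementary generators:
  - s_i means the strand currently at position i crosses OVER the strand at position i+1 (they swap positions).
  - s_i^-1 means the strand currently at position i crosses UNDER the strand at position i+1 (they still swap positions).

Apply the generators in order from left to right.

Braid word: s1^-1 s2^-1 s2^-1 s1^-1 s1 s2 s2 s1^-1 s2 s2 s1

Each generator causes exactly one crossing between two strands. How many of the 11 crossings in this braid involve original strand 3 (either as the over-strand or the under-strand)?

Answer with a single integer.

Gen 1: crossing 1x2. Involves strand 3? no. Count so far: 0
Gen 2: crossing 1x3. Involves strand 3? yes. Count so far: 1
Gen 3: crossing 3x1. Involves strand 3? yes. Count so far: 2
Gen 4: crossing 2x1. Involves strand 3? no. Count so far: 2
Gen 5: crossing 1x2. Involves strand 3? no. Count so far: 2
Gen 6: crossing 1x3. Involves strand 3? yes. Count so far: 3
Gen 7: crossing 3x1. Involves strand 3? yes. Count so far: 4
Gen 8: crossing 2x1. Involves strand 3? no. Count so far: 4
Gen 9: crossing 2x3. Involves strand 3? yes. Count so far: 5
Gen 10: crossing 3x2. Involves strand 3? yes. Count so far: 6
Gen 11: crossing 1x2. Involves strand 3? no. Count so far: 6

Answer: 6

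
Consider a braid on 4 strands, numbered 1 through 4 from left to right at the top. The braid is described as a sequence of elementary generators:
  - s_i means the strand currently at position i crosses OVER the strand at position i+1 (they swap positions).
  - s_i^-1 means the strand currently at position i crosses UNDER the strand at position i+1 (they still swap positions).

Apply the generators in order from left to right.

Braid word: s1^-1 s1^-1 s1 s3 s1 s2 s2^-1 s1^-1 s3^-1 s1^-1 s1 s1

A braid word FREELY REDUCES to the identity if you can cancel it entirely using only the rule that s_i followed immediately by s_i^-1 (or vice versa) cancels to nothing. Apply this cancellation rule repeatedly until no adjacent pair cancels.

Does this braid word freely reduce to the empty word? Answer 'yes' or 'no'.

Gen 1 (s1^-1): push. Stack: [s1^-1]
Gen 2 (s1^-1): push. Stack: [s1^-1 s1^-1]
Gen 3 (s1): cancels prior s1^-1. Stack: [s1^-1]
Gen 4 (s3): push. Stack: [s1^-1 s3]
Gen 5 (s1): push. Stack: [s1^-1 s3 s1]
Gen 6 (s2): push. Stack: [s1^-1 s3 s1 s2]
Gen 7 (s2^-1): cancels prior s2. Stack: [s1^-1 s3 s1]
Gen 8 (s1^-1): cancels prior s1. Stack: [s1^-1 s3]
Gen 9 (s3^-1): cancels prior s3. Stack: [s1^-1]
Gen 10 (s1^-1): push. Stack: [s1^-1 s1^-1]
Gen 11 (s1): cancels prior s1^-1. Stack: [s1^-1]
Gen 12 (s1): cancels prior s1^-1. Stack: []
Reduced word: (empty)

Answer: yes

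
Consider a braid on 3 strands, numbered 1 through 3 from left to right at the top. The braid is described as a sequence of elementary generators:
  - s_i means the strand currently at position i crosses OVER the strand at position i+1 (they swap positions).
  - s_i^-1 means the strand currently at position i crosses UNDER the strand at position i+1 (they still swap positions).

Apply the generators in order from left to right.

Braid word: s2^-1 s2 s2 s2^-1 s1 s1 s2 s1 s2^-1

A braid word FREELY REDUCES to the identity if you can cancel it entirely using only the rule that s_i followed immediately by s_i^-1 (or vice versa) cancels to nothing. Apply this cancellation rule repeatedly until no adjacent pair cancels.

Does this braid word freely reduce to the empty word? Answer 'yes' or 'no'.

Answer: no

Derivation:
Gen 1 (s2^-1): push. Stack: [s2^-1]
Gen 2 (s2): cancels prior s2^-1. Stack: []
Gen 3 (s2): push. Stack: [s2]
Gen 4 (s2^-1): cancels prior s2. Stack: []
Gen 5 (s1): push. Stack: [s1]
Gen 6 (s1): push. Stack: [s1 s1]
Gen 7 (s2): push. Stack: [s1 s1 s2]
Gen 8 (s1): push. Stack: [s1 s1 s2 s1]
Gen 9 (s2^-1): push. Stack: [s1 s1 s2 s1 s2^-1]
Reduced word: s1 s1 s2 s1 s2^-1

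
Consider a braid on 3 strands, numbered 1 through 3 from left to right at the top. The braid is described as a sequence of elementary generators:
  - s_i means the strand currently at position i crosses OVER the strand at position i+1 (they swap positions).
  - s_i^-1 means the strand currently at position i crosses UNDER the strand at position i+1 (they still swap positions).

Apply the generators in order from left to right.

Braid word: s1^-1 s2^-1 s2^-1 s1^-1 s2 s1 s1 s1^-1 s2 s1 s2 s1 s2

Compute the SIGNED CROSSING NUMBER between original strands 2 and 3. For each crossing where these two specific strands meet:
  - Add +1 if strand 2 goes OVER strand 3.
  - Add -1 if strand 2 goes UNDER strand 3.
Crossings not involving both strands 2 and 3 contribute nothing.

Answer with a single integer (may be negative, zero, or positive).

Answer: 1

Derivation:
Gen 1: crossing 1x2. Both 2&3? no. Sum: 0
Gen 2: crossing 1x3. Both 2&3? no. Sum: 0
Gen 3: crossing 3x1. Both 2&3? no. Sum: 0
Gen 4: crossing 2x1. Both 2&3? no. Sum: 0
Gen 5: 2 over 3. Both 2&3? yes. Contrib: +1. Sum: 1
Gen 6: crossing 1x3. Both 2&3? no. Sum: 1
Gen 7: crossing 3x1. Both 2&3? no. Sum: 1
Gen 8: crossing 1x3. Both 2&3? no. Sum: 1
Gen 9: crossing 1x2. Both 2&3? no. Sum: 1
Gen 10: 3 over 2. Both 2&3? yes. Contrib: -1. Sum: 0
Gen 11: crossing 3x1. Both 2&3? no. Sum: 0
Gen 12: crossing 2x1. Both 2&3? no. Sum: 0
Gen 13: 2 over 3. Both 2&3? yes. Contrib: +1. Sum: 1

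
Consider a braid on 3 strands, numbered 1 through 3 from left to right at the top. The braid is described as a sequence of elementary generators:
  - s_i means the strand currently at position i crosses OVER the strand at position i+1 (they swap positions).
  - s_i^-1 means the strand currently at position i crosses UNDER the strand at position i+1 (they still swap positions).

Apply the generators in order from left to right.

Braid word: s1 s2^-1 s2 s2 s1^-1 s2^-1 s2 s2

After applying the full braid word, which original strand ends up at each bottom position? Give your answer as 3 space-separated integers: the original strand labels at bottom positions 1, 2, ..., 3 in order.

Gen 1 (s1): strand 1 crosses over strand 2. Perm now: [2 1 3]
Gen 2 (s2^-1): strand 1 crosses under strand 3. Perm now: [2 3 1]
Gen 3 (s2): strand 3 crosses over strand 1. Perm now: [2 1 3]
Gen 4 (s2): strand 1 crosses over strand 3. Perm now: [2 3 1]
Gen 5 (s1^-1): strand 2 crosses under strand 3. Perm now: [3 2 1]
Gen 6 (s2^-1): strand 2 crosses under strand 1. Perm now: [3 1 2]
Gen 7 (s2): strand 1 crosses over strand 2. Perm now: [3 2 1]
Gen 8 (s2): strand 2 crosses over strand 1. Perm now: [3 1 2]

Answer: 3 1 2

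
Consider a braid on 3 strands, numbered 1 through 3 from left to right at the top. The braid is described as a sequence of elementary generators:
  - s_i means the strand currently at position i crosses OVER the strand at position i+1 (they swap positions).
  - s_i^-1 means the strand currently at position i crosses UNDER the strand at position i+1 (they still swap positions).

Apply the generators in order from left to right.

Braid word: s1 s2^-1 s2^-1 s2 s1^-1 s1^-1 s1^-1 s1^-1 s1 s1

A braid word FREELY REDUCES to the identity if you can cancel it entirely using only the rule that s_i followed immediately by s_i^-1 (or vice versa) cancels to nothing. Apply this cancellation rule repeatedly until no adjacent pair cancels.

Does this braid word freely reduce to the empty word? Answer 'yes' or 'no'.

Gen 1 (s1): push. Stack: [s1]
Gen 2 (s2^-1): push. Stack: [s1 s2^-1]
Gen 3 (s2^-1): push. Stack: [s1 s2^-1 s2^-1]
Gen 4 (s2): cancels prior s2^-1. Stack: [s1 s2^-1]
Gen 5 (s1^-1): push. Stack: [s1 s2^-1 s1^-1]
Gen 6 (s1^-1): push. Stack: [s1 s2^-1 s1^-1 s1^-1]
Gen 7 (s1^-1): push. Stack: [s1 s2^-1 s1^-1 s1^-1 s1^-1]
Gen 8 (s1^-1): push. Stack: [s1 s2^-1 s1^-1 s1^-1 s1^-1 s1^-1]
Gen 9 (s1): cancels prior s1^-1. Stack: [s1 s2^-1 s1^-1 s1^-1 s1^-1]
Gen 10 (s1): cancels prior s1^-1. Stack: [s1 s2^-1 s1^-1 s1^-1]
Reduced word: s1 s2^-1 s1^-1 s1^-1

Answer: no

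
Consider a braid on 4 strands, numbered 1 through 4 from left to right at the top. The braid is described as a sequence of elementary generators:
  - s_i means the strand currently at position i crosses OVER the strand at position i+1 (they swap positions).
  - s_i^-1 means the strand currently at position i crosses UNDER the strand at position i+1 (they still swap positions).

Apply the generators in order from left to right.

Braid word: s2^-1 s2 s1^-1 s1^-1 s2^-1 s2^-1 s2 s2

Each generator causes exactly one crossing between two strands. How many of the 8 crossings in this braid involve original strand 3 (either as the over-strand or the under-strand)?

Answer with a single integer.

Answer: 6

Derivation:
Gen 1: crossing 2x3. Involves strand 3? yes. Count so far: 1
Gen 2: crossing 3x2. Involves strand 3? yes. Count so far: 2
Gen 3: crossing 1x2. Involves strand 3? no. Count so far: 2
Gen 4: crossing 2x1. Involves strand 3? no. Count so far: 2
Gen 5: crossing 2x3. Involves strand 3? yes. Count so far: 3
Gen 6: crossing 3x2. Involves strand 3? yes. Count so far: 4
Gen 7: crossing 2x3. Involves strand 3? yes. Count so far: 5
Gen 8: crossing 3x2. Involves strand 3? yes. Count so far: 6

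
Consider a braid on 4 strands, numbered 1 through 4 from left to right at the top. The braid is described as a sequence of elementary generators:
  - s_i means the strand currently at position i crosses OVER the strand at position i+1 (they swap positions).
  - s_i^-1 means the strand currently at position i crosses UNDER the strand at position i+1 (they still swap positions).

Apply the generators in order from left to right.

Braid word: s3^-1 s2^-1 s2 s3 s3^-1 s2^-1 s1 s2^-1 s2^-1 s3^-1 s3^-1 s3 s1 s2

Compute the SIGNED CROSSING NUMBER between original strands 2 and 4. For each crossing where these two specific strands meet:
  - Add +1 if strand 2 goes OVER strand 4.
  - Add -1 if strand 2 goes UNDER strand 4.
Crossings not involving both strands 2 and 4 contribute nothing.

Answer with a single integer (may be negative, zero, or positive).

Gen 1: crossing 3x4. Both 2&4? no. Sum: 0
Gen 2: 2 under 4. Both 2&4? yes. Contrib: -1. Sum: -1
Gen 3: 4 over 2. Both 2&4? yes. Contrib: -1. Sum: -2
Gen 4: crossing 4x3. Both 2&4? no. Sum: -2
Gen 5: crossing 3x4. Both 2&4? no. Sum: -2
Gen 6: 2 under 4. Both 2&4? yes. Contrib: -1. Sum: -3
Gen 7: crossing 1x4. Both 2&4? no. Sum: -3
Gen 8: crossing 1x2. Both 2&4? no. Sum: -3
Gen 9: crossing 2x1. Both 2&4? no. Sum: -3
Gen 10: crossing 2x3. Both 2&4? no. Sum: -3
Gen 11: crossing 3x2. Both 2&4? no. Sum: -3
Gen 12: crossing 2x3. Both 2&4? no. Sum: -3
Gen 13: crossing 4x1. Both 2&4? no. Sum: -3
Gen 14: crossing 4x3. Both 2&4? no. Sum: -3

Answer: -3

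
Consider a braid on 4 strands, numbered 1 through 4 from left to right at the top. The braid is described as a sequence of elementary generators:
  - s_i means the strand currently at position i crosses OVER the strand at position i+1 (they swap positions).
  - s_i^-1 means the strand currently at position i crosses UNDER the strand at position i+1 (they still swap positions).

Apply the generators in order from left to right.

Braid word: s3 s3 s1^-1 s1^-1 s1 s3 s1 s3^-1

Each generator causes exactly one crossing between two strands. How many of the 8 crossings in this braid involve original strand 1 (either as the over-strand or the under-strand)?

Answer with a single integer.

Gen 1: crossing 3x4. Involves strand 1? no. Count so far: 0
Gen 2: crossing 4x3. Involves strand 1? no. Count so far: 0
Gen 3: crossing 1x2. Involves strand 1? yes. Count so far: 1
Gen 4: crossing 2x1. Involves strand 1? yes. Count so far: 2
Gen 5: crossing 1x2. Involves strand 1? yes. Count so far: 3
Gen 6: crossing 3x4. Involves strand 1? no. Count so far: 3
Gen 7: crossing 2x1. Involves strand 1? yes. Count so far: 4
Gen 8: crossing 4x3. Involves strand 1? no. Count so far: 4

Answer: 4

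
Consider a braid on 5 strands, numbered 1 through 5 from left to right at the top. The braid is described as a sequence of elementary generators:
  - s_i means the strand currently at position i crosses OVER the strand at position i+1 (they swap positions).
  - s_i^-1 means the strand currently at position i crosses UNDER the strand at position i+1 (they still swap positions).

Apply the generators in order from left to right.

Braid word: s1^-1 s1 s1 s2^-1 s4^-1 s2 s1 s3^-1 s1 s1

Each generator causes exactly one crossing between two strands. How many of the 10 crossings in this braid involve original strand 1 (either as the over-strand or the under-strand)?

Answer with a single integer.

Answer: 8

Derivation:
Gen 1: crossing 1x2. Involves strand 1? yes. Count so far: 1
Gen 2: crossing 2x1. Involves strand 1? yes. Count so far: 2
Gen 3: crossing 1x2. Involves strand 1? yes. Count so far: 3
Gen 4: crossing 1x3. Involves strand 1? yes. Count so far: 4
Gen 5: crossing 4x5. Involves strand 1? no. Count so far: 4
Gen 6: crossing 3x1. Involves strand 1? yes. Count so far: 5
Gen 7: crossing 2x1. Involves strand 1? yes. Count so far: 6
Gen 8: crossing 3x5. Involves strand 1? no. Count so far: 6
Gen 9: crossing 1x2. Involves strand 1? yes. Count so far: 7
Gen 10: crossing 2x1. Involves strand 1? yes. Count so far: 8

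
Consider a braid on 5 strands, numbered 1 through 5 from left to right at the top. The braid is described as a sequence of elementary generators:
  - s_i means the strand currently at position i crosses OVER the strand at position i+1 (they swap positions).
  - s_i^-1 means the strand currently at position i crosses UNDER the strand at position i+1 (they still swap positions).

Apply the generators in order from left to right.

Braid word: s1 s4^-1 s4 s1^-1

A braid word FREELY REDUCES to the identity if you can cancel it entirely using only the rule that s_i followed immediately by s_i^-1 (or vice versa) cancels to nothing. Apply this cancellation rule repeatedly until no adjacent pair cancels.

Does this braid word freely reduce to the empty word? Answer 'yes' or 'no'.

Gen 1 (s1): push. Stack: [s1]
Gen 2 (s4^-1): push. Stack: [s1 s4^-1]
Gen 3 (s4): cancels prior s4^-1. Stack: [s1]
Gen 4 (s1^-1): cancels prior s1. Stack: []
Reduced word: (empty)

Answer: yes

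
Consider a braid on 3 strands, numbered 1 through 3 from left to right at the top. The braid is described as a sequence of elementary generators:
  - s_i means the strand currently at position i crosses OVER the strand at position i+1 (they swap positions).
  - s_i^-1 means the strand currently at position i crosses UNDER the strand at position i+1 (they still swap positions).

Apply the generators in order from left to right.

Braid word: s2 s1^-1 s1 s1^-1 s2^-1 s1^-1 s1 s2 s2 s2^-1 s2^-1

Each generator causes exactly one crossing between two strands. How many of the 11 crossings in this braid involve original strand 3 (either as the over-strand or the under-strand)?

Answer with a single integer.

Answer: 6

Derivation:
Gen 1: crossing 2x3. Involves strand 3? yes. Count so far: 1
Gen 2: crossing 1x3. Involves strand 3? yes. Count so far: 2
Gen 3: crossing 3x1. Involves strand 3? yes. Count so far: 3
Gen 4: crossing 1x3. Involves strand 3? yes. Count so far: 4
Gen 5: crossing 1x2. Involves strand 3? no. Count so far: 4
Gen 6: crossing 3x2. Involves strand 3? yes. Count so far: 5
Gen 7: crossing 2x3. Involves strand 3? yes. Count so far: 6
Gen 8: crossing 2x1. Involves strand 3? no. Count so far: 6
Gen 9: crossing 1x2. Involves strand 3? no. Count so far: 6
Gen 10: crossing 2x1. Involves strand 3? no. Count so far: 6
Gen 11: crossing 1x2. Involves strand 3? no. Count so far: 6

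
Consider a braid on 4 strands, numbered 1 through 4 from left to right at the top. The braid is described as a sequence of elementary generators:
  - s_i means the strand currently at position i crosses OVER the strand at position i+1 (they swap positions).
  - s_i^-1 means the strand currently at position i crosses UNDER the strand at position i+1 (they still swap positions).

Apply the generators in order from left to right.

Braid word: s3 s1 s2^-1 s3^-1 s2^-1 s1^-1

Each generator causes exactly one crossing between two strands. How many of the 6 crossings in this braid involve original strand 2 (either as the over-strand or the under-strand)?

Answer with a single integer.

Gen 1: crossing 3x4. Involves strand 2? no. Count so far: 0
Gen 2: crossing 1x2. Involves strand 2? yes. Count so far: 1
Gen 3: crossing 1x4. Involves strand 2? no. Count so far: 1
Gen 4: crossing 1x3. Involves strand 2? no. Count so far: 1
Gen 5: crossing 4x3. Involves strand 2? no. Count so far: 1
Gen 6: crossing 2x3. Involves strand 2? yes. Count so far: 2

Answer: 2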